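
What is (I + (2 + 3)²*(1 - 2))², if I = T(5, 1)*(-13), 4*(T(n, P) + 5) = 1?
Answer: 21609/16 ≈ 1350.6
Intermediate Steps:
T(n, P) = -19/4 (T(n, P) = -5 + (¼)*1 = -5 + ¼ = -19/4)
I = 247/4 (I = -19/4*(-13) = 247/4 ≈ 61.750)
(I + (2 + 3)²*(1 - 2))² = (247/4 + (2 + 3)²*(1 - 2))² = (247/4 + 5²*(-1))² = (247/4 + 25*(-1))² = (247/4 - 25)² = (147/4)² = 21609/16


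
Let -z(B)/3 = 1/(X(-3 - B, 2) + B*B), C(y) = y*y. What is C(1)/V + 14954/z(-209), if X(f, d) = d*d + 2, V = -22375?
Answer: -14617484530253/67125 ≈ -2.1777e+8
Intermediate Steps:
X(f, d) = 2 + d² (X(f, d) = d² + 2 = 2 + d²)
C(y) = y²
z(B) = -3/(6 + B²) (z(B) = -3/((2 + 2²) + B*B) = -3/((2 + 4) + B²) = -3/(6 + B²))
C(1)/V + 14954/z(-209) = 1²/(-22375) + 14954/((-3/(6 + (-209)²))) = 1*(-1/22375) + 14954/((-3/(6 + 43681))) = -1/22375 + 14954/((-3/43687)) = -1/22375 + 14954/((-3*1/43687)) = -1/22375 + 14954/(-3/43687) = -1/22375 + 14954*(-43687/3) = -1/22375 - 653295398/3 = -14617484530253/67125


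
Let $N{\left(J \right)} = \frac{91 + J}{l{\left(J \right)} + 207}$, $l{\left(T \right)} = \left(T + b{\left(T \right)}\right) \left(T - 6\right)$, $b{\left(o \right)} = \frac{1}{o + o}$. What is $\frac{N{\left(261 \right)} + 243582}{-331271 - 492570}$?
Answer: $- \frac{2829612503934}{9570291500993} \approx -0.29567$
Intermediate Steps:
$b{\left(o \right)} = \frac{1}{2 o}$
$l{\left(T \right)} = \left(-6 + T\right) \left(T + \frac{1}{2 T}\right)$ ($l{\left(T \right)} = \left(T + \frac{1}{2 T}\right) \left(T - 6\right) = \left(T + \frac{1}{2 T}\right) \left(-6 + T\right) = \left(-6 + T\right) \left(T + \frac{1}{2 T}\right)$)
$N{\left(J \right)} = \frac{91 + J}{\frac{415}{2} + J^{2} - 6 J - \frac{3}{J}}$ ($N{\left(J \right)} = \frac{91 + J}{\left(\frac{1}{2} + J^{2} - 6 J - \frac{3}{J}\right) + 207} = \frac{91 + J}{\frac{415}{2} + J^{2} - 6 J - \frac{3}{J}}$)
$\frac{N{\left(261 \right)} + 243582}{-331271 - 492570} = \frac{2 \cdot 261 \frac{1}{-6 - 12 \cdot 261^{2} + 2 \cdot 261^{3} + 415 \cdot 261} \left(91 + 261\right) + 243582}{-331271 - 492570} = \frac{2 \cdot 261 \frac{1}{-6 - 817452 + 2 \cdot 17779581 + 108315} \cdot 352 + 243582}{-823841} = \left(2 \cdot 261 \frac{1}{-6 - 817452 + 35559162 + 108315} \cdot 352 + 243582\right) \left(- \frac{1}{823841}\right) = \left(2 \cdot 261 \cdot \frac{1}{34850019} \cdot 352 + 243582\right) \left(- \frac{1}{823841}\right) = \left(\frac{61248}{11616673} + 243582\right) \left(- \frac{1}{823841}\right) = \frac{2829612503934}{11616673} \left(- \frac{1}{823841}\right) = - \frac{2829612503934}{9570291500993}$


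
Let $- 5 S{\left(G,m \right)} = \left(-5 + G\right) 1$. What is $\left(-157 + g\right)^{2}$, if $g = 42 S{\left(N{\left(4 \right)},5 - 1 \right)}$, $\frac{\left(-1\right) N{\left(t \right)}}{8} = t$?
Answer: $\frac{591361}{25} \approx 23654.0$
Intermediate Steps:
$N{\left(t \right)} = - 8 t$
$S{\left(G,m \right)} = 1 - \frac{G}{5}$ ($S{\left(G,m \right)} = - \frac{\left(-5 + G\right) 1}{5} = - \frac{-5 + G}{5} = 1 - \frac{G}{5}$)
$g = \frac{1554}{5}$ ($g = 42 \left(1 - \frac{\left(-8\right) 4}{5}\right) = 42 \left(1 - - \frac{32}{5}\right) = 42 \left(1 + \frac{32}{5}\right) = 42 \cdot \frac{37}{5} = \frac{1554}{5} \approx 310.8$)
$\left(-157 + g\right)^{2} = \left(-157 + \frac{1554}{5}\right)^{2} = \left(\frac{769}{5}\right)^{2} = \frac{591361}{25}$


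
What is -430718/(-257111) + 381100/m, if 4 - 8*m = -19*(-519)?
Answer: -779634429474/2534343127 ≈ -307.63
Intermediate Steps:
m = -9857/8 (m = 1/2 - (-19)*(-519)/8 = 1/2 - 1/8*9861 = 1/2 - 9861/8 = -9857/8 ≈ -1232.1)
-430718/(-257111) + 381100/m = -430718/(-257111) + 381100/(-9857/8) = -430718*(-1/257111) + 381100*(-8/9857) = 430718/257111 - 3048800/9857 = -779634429474/2534343127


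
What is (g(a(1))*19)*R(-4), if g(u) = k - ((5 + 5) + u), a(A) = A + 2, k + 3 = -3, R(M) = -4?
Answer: 1444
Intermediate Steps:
k = -6 (k = -3 - 3 = -6)
a(A) = 2 + A
g(u) = -16 - u (g(u) = -6 - ((5 + 5) + u) = -6 - (10 + u) = -6 + (-10 - u) = -16 - u)
(g(a(1))*19)*R(-4) = ((-16 - (2 + 1))*19)*(-4) = ((-16 - 1*3)*19)*(-4) = ((-16 - 3)*19)*(-4) = -19*19*(-4) = -361*(-4) = 1444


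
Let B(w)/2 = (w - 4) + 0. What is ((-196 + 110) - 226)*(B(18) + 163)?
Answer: -59592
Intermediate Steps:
B(w) = -8 + 2*w (B(w) = 2*((w - 4) + 0) = 2*((-4 + w) + 0) = 2*(-4 + w) = -8 + 2*w)
((-196 + 110) - 226)*(B(18) + 163) = ((-196 + 110) - 226)*((-8 + 2*18) + 163) = (-86 - 226)*((-8 + 36) + 163) = -312*(28 + 163) = -312*191 = -59592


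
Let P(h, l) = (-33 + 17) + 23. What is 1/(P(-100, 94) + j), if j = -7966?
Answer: -1/7959 ≈ -0.00012564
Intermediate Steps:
P(h, l) = 7 (P(h, l) = -16 + 23 = 7)
1/(P(-100, 94) + j) = 1/(7 - 7966) = 1/(-7959) = -1/7959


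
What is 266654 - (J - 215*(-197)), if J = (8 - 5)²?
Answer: 224290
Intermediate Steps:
J = 9 (J = 3² = 9)
266654 - (J - 215*(-197)) = 266654 - (9 - 215*(-197)) = 266654 - (9 + 42355) = 266654 - 1*42364 = 266654 - 42364 = 224290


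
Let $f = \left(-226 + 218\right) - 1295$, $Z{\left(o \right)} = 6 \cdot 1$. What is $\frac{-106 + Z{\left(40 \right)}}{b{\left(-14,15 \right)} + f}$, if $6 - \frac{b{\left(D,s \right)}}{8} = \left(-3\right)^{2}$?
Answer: $\frac{100}{1327} \approx 0.075358$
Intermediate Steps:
$Z{\left(o \right)} = 6$
$b{\left(D,s \right)} = -24$ ($b{\left(D,s \right)} = 48 - 8 \left(-3\right)^{2} = 48 - 72 = -24$)
$f = -1303$ ($f = -8 - 1295 = -1303$)
$\frac{-106 + Z{\left(40 \right)}}{b{\left(-14,15 \right)} + f} = \frac{-106 + 6}{-24 - 1303} = - \frac{100}{-1327} = \left(-100\right) \left(- \frac{1}{1327}\right) = \frac{100}{1327}$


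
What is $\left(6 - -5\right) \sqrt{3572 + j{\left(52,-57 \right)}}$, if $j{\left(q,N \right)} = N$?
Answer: $11 \sqrt{3515} \approx 652.16$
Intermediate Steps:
$\left(6 - -5\right) \sqrt{3572 + j{\left(52,-57 \right)}} = \left(6 - -5\right) \sqrt{3572 - 57} = \left(6 + 5\right) \sqrt{3515} = 11 \sqrt{3515}$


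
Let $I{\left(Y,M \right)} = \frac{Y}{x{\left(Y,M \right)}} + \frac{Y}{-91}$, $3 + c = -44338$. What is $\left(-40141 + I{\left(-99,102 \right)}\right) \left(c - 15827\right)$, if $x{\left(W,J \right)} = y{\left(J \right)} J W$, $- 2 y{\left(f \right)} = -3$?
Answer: $\frac{11208654702680}{4641} \approx 2.4151 \cdot 10^{9}$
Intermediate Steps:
$y{\left(f \right)} = \frac{3}{2}$ ($y{\left(f \right)} = \left(- \frac{1}{2}\right) \left(-3\right) = \frac{3}{2}$)
$x{\left(W,J \right)} = \frac{3 J W}{2}$
$c = -44341$ ($c = -3 - 44338 = -44341$)
$I{\left(Y,M \right)} = - \frac{Y}{91} + \frac{2}{3 M}$ ($I{\left(Y,M \right)} = \frac{Y}{\frac{3}{2} M Y} + \frac{Y}{-91} = Y \frac{2}{3 M Y} + Y \left(- \frac{1}{91}\right) = \frac{2}{3 M} - \frac{Y}{91} = - \frac{Y}{91} + \frac{2}{3 M}$)
$\left(-40141 + I{\left(-99,102 \right)}\right) \left(c - 15827\right) = \left(-40141 + \left(\left(- \frac{1}{91}\right) \left(-99\right) + \frac{2}{3 \cdot 102}\right)\right) \left(-44341 - 15827\right) = \left(-40141 + \left(\frac{99}{91} + \frac{2}{3} \cdot \frac{1}{102}\right)\right) \left(-60168\right) = \left(-40141 + \left(\frac{99}{91} + \frac{1}{153}\right)\right) \left(-60168\right) = \left(-40141 + \frac{15238}{13923}\right) \left(-60168\right) = \left(- \frac{558867905}{13923}\right) \left(-60168\right) = \frac{11208654702680}{4641}$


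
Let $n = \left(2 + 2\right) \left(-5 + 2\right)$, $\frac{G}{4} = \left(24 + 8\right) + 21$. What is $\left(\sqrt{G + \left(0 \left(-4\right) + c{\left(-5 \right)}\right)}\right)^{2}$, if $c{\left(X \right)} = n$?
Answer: $200$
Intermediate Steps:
$G = 212$ ($G = 4 \left(\left(24 + 8\right) + 21\right) = 4 \left(32 + 21\right) = 4 \cdot 53 = 212$)
$n = -12$ ($n = 4 \left(-3\right) = -12$)
$c{\left(X \right)} = -12$
$\left(\sqrt{G + \left(0 \left(-4\right) + c{\left(-5 \right)}\right)}\right)^{2} = \left(\sqrt{212 + \left(0 \left(-4\right) - 12\right)}\right)^{2} = \left(\sqrt{212 + \left(0 - 12\right)}\right)^{2} = \left(\sqrt{212 - 12}\right)^{2} = \left(\sqrt{200}\right)^{2} = \left(10 \sqrt{2}\right)^{2} = 200$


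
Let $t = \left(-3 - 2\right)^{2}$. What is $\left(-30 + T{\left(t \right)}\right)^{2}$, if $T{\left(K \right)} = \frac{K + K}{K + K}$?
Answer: $841$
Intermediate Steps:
$t = 25$ ($t = \left(-5\right)^{2} = 25$)
$T{\left(K \right)} = 1$ ($T{\left(K \right)} = \frac{2 K}{2 K} = 2 K \frac{1}{2 K} = 1$)
$\left(-30 + T{\left(t \right)}\right)^{2} = \left(-30 + 1\right)^{2} = \left(-29\right)^{2} = 841$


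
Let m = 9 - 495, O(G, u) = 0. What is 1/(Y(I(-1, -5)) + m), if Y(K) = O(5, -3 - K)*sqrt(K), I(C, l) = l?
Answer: -1/486 ≈ -0.0020576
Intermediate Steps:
m = -486
Y(K) = 0 (Y(K) = 0*sqrt(K) = 0)
1/(Y(I(-1, -5)) + m) = 1/(0 - 486) = 1/(-486) = -1/486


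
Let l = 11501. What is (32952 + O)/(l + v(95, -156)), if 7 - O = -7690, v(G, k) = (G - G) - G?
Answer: 40649/11406 ≈ 3.5638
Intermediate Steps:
v(G, k) = -G (v(G, k) = 0 - G = -G)
O = 7697 (O = 7 - 1*(-7690) = 7 + 7690 = 7697)
(32952 + O)/(l + v(95, -156)) = (32952 + 7697)/(11501 - 1*95) = 40649/(11501 - 95) = 40649/11406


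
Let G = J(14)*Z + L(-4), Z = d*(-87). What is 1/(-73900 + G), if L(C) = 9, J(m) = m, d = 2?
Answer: -1/76327 ≈ -1.3102e-5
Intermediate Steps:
Z = -174 (Z = 2*(-87) = -174)
G = -2427 (G = 14*(-174) + 9 = -2436 + 9 = -2427)
1/(-73900 + G) = 1/(-73900 - 2427) = 1/(-76327) = -1/76327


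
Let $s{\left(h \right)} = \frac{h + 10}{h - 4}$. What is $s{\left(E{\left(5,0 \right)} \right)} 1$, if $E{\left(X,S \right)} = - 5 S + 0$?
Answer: $- \frac{5}{2} \approx -2.5$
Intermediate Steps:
$E{\left(X,S \right)} = - 5 S$
$s{\left(h \right)} = \frac{10 + h}{-4 + h}$
$s{\left(E{\left(5,0 \right)} \right)} 1 = \frac{10 - 0}{-4 - 0} \cdot 1 = \frac{10 + 0}{-4 + 0} \cdot 1 = \frac{1}{-4} \cdot 10 \cdot 1 = \left(- \frac{1}{4}\right) 10 \cdot 1 = \left(- \frac{5}{2}\right) 1 = - \frac{5}{2}$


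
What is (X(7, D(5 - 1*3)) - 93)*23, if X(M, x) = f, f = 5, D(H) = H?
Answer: -2024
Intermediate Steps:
X(M, x) = 5
(X(7, D(5 - 1*3)) - 93)*23 = (5 - 93)*23 = -88*23 = -2024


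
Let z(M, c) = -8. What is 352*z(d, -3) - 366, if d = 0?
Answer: -3182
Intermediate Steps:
352*z(d, -3) - 366 = 352*(-8) - 366 = -2816 - 366 = -3182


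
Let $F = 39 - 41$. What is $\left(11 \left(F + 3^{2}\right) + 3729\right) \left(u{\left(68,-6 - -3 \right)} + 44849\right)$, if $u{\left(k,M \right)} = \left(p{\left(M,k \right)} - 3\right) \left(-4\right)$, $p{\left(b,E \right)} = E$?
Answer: $169705734$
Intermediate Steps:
$F = -2$
$u{\left(k,M \right)} = 12 - 4 k$ ($u{\left(k,M \right)} = \left(k - 3\right) \left(-4\right) = \left(-3 + k\right) \left(-4\right) = 12 - 4 k$)
$\left(11 \left(F + 3^{2}\right) + 3729\right) \left(u{\left(68,-6 - -3 \right)} + 44849\right) = \left(11 \left(-2 + 3^{2}\right) + 3729\right) \left(\left(12 - 272\right) + 44849\right) = \left(11 \left(-2 + 9\right) + 3729\right) \left(\left(12 - 272\right) + 44849\right) = \left(11 \cdot 7 + 3729\right) \left(-260 + 44849\right) = \left(77 + 3729\right) 44589 = 3806 \cdot 44589 = 169705734$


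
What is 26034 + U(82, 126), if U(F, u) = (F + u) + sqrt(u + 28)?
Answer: 26242 + sqrt(154) ≈ 26254.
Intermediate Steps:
U(F, u) = F + u + sqrt(28 + u) (U(F, u) = (F + u) + sqrt(28 + u) = F + u + sqrt(28 + u))
26034 + U(82, 126) = 26034 + (82 + 126 + sqrt(28 + 126)) = 26034 + (82 + 126 + sqrt(154)) = 26034 + (208 + sqrt(154)) = 26242 + sqrt(154)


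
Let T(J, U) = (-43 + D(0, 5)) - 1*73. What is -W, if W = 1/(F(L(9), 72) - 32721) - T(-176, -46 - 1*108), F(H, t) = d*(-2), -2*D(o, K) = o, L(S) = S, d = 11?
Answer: -3798187/32743 ≈ -116.00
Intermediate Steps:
D(o, K) = -o/2
F(H, t) = -22 (F(H, t) = 11*(-2) = -22)
T(J, U) = -116 (T(J, U) = (-43 - 1/2*0) - 1*73 = (-43 + 0) - 73 = -43 - 73 = -116)
W = 3798187/32743 (W = 1/(-22 - 32721) - 1*(-116) = 1/(-32743) + 116 = -1/32743 + 116 = 3798187/32743 ≈ 116.00)
-W = -1*3798187/32743 = -3798187/32743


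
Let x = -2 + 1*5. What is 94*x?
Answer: 282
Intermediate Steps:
x = 3 (x = -2 + 5 = 3)
94*x = 94*3 = 282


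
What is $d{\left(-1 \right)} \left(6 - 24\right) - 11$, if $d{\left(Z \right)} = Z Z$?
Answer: $-29$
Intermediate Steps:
$d{\left(Z \right)} = Z^{2}$
$d{\left(-1 \right)} \left(6 - 24\right) - 11 = \left(-1\right)^{2} \left(6 - 24\right) - 11 = 1 \left(6 - 24\right) - 11 = 1 \left(-18\right) - 11 = -18 - 11 = -29$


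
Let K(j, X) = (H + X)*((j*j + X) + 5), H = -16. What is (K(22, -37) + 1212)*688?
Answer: -15647872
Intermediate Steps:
K(j, X) = (-16 + X)*(5 + X + j²) (K(j, X) = (-16 + X)*((j*j + X) + 5) = (-16 + X)*((j² + X) + 5) = (-16 + X)*((X + j²) + 5) = (-16 + X)*(5 + X + j²))
(K(22, -37) + 1212)*688 = ((-80 + (-37)² - 16*22² - 11*(-37) - 37*22²) + 1212)*688 = ((-80 + 1369 - 16*484 + 407 - 37*484) + 1212)*688 = ((-80 + 1369 - 7744 + 407 - 17908) + 1212)*688 = (-23956 + 1212)*688 = -22744*688 = -15647872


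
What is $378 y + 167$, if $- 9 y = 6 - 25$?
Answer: $965$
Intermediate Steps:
$y = \frac{19}{9}$ ($y = - \frac{6 - 25}{9} = \left(- \frac{1}{9}\right) \left(-19\right) = \frac{19}{9} \approx 2.1111$)
$378 y + 167 = 378 \cdot \frac{19}{9} + 167 = 798 + 167 = 965$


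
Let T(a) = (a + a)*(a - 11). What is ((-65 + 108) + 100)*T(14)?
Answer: 12012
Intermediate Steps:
T(a) = 2*a*(-11 + a) (T(a) = (2*a)*(-11 + a) = 2*a*(-11 + a))
((-65 + 108) + 100)*T(14) = ((-65 + 108) + 100)*(2*14*(-11 + 14)) = (43 + 100)*(2*14*3) = 143*84 = 12012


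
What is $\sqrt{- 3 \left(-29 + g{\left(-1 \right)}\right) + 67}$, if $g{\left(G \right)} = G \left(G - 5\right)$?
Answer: $2 \sqrt{34} \approx 11.662$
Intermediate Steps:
$g{\left(G \right)} = G \left(-5 + G\right)$
$\sqrt{- 3 \left(-29 + g{\left(-1 \right)}\right) + 67} = \sqrt{- 3 \left(-29 - \left(-5 - 1\right)\right) + 67} = \sqrt{- 3 \left(-29 - -6\right) + 67} = \sqrt{- 3 \left(-29 + 6\right) + 67} = \sqrt{\left(-3\right) \left(-23\right) + 67} = \sqrt{69 + 67} = \sqrt{136} = 2 \sqrt{34}$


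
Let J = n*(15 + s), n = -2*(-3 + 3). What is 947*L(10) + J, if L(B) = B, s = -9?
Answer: 9470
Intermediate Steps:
n = 0 (n = -2*0 = 0)
J = 0 (J = 0*(15 - 9) = 0*6 = 0)
947*L(10) + J = 947*10 + 0 = 9470 + 0 = 9470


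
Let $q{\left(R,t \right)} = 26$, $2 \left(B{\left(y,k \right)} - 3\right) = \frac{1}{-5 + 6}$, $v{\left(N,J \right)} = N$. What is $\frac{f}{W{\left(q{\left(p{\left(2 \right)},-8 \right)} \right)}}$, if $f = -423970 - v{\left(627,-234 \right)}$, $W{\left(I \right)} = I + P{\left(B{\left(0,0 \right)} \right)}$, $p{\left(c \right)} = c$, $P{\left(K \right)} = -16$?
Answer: $- \frac{424597}{10} \approx -42460.0$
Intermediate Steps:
$B{\left(y,k \right)} = \frac{7}{2}$ ($B{\left(y,k \right)} = 3 + \frac{1}{2 \left(-5 + 6\right)} = 3 + \frac{1}{2 \cdot 1} = 3 + \frac{1}{2} \cdot 1 = 3 + \frac{1}{2} = \frac{7}{2}$)
$W{\left(I \right)} = -16 + I$ ($W{\left(I \right)} = I - 16 = -16 + I$)
$f = -424597$ ($f = -423970 - 627 = -424597$)
$\frac{f}{W{\left(q{\left(p{\left(2 \right)},-8 \right)} \right)}} = - \frac{424597}{-16 + 26} = - \frac{424597}{10}$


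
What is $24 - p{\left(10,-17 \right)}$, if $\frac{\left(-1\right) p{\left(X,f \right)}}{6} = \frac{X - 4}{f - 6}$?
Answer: $\frac{516}{23} \approx 22.435$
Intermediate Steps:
$p{\left(X,f \right)} = - \frac{6 \left(-4 + X\right)}{-6 + f}$ ($p{\left(X,f \right)} = - 6 \frac{X - 4}{f - 6} = - 6 \frac{-4 + X}{-6 + f} = - \frac{6 \left(-4 + X\right)}{-6 + f}$)
$24 - p{\left(10,-17 \right)} = 24 - \frac{6 \left(4 - 10\right)}{-6 - 17} = 24 - \frac{6 \left(4 - 10\right)}{-23} = 24 - 6 \left(- \frac{1}{23}\right) \left(-6\right) = 24 - \frac{36}{23} = \frac{516}{23}$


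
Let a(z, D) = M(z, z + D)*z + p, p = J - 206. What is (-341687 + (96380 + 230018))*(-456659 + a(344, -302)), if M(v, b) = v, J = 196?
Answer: 5172773237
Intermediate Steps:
p = -10 (p = 196 - 206 = -10)
a(z, D) = -10 + z² (a(z, D) = z*z - 10 = z² - 10 = -10 + z²)
(-341687 + (96380 + 230018))*(-456659 + a(344, -302)) = (-341687 + (96380 + 230018))*(-456659 + (-10 + 344²)) = (-341687 + 326398)*(-456659 + (-10 + 118336)) = -15289*(-456659 + 118326) = -15289*(-338333) = 5172773237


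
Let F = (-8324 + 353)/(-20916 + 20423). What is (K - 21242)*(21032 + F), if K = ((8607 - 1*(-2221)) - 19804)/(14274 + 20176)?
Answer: -3796830330447686/8491925 ≈ -4.4711e+8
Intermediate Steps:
F = 7971/493 (F = -7971/(-493) = -7971*(-1/493) = 7971/493 ≈ 16.168)
K = -4488/17225 (K = ((8607 + 2221) - 19804)/34450 = (10828 - 19804)*(1/34450) = -8976*1/34450 = -4488/17225 ≈ -0.26055)
(K - 21242)*(21032 + F) = (-4488/17225 - 21242)*(21032 + 7971/493) = -365897938/17225*10376747/493 = -3796830330447686/8491925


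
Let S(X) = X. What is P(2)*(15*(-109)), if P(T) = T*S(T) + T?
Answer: -9810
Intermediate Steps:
P(T) = T + T**2 (P(T) = T*T + T = T**2 + T = T + T**2)
P(2)*(15*(-109)) = (2*(1 + 2))*(15*(-109)) = (2*3)*(-1635) = 6*(-1635) = -9810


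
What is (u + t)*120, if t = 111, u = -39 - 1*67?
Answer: 600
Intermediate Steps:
u = -106 (u = -39 - 67 = -106)
(u + t)*120 = (-106 + 111)*120 = 5*120 = 600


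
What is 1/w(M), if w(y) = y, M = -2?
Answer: -½ ≈ -0.50000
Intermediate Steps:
1/w(M) = 1/(-2) = -½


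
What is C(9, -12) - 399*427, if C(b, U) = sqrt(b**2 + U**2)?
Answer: -170358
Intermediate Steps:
C(b, U) = sqrt(U**2 + b**2)
C(9, -12) - 399*427 = sqrt((-12)**2 + 9**2) - 399*427 = sqrt(144 + 81) - 170373 = sqrt(225) - 170373 = 15 - 170373 = -170358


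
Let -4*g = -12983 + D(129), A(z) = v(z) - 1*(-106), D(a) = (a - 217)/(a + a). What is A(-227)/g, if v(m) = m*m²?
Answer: -6035640132/1674851 ≈ -3603.7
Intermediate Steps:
v(m) = m³
D(a) = (-217 + a)/(2*a) (D(a) = (-217 + a)/((2*a)) = (-217 + a)*(1/(2*a)) = (-217 + a)/(2*a))
A(z) = 106 + z³ (A(z) = z³ - 1*(-106) = z³ + 106 = 106 + z³)
g = 1674851/516 (g = -(-12983 + (½)*(-217 + 129)/129)/4 = -(-12983 + (½)*(1/129)*(-88))/4 = -(-12983 - 44/129)/4 = -¼*(-1674851/129) = 1674851/516 ≈ 3245.8)
A(-227)/g = (106 + (-227)³)/(1674851/516) = (106 - 11697083)*(516/1674851) = -11696977*516/1674851 = -6035640132/1674851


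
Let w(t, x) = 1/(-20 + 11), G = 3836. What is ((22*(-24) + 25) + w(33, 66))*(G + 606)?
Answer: -20113376/9 ≈ -2.2348e+6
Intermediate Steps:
w(t, x) = -⅑ (w(t, x) = 1/(-9) = -⅑)
((22*(-24) + 25) + w(33, 66))*(G + 606) = ((22*(-24) + 25) - ⅑)*(3836 + 606) = ((-528 + 25) - ⅑)*4442 = (-503 - ⅑)*4442 = -4528/9*4442 = -20113376/9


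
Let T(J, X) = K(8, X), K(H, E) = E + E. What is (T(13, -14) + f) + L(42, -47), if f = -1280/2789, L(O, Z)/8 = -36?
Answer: -882604/2789 ≈ -316.46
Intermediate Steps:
K(H, E) = 2*E
T(J, X) = 2*X
L(O, Z) = -288 (L(O, Z) = 8*(-36) = -288)
f = -1280/2789 (f = -1280*1/2789 = -1280/2789 ≈ -0.45895)
(T(13, -14) + f) + L(42, -47) = (2*(-14) - 1280/2789) - 288 = (-28 - 1280/2789) - 288 = -79372/2789 - 288 = -882604/2789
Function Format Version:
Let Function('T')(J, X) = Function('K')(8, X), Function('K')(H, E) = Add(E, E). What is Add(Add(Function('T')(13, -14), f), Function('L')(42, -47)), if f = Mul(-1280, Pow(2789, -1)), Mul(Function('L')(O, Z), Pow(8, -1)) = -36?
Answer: Rational(-882604, 2789) ≈ -316.46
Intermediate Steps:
Function('K')(H, E) = Mul(2, E)
Function('T')(J, X) = Mul(2, X)
Function('L')(O, Z) = -288 (Function('L')(O, Z) = Mul(8, -36) = -288)
f = Rational(-1280, 2789) (f = Mul(-1280, Rational(1, 2789)) = Rational(-1280, 2789) ≈ -0.45895)
Add(Add(Function('T')(13, -14), f), Function('L')(42, -47)) = Add(Add(Mul(2, -14), Rational(-1280, 2789)), -288) = Add(Add(-28, Rational(-1280, 2789)), -288) = Add(Rational(-79372, 2789), -288) = Rational(-882604, 2789)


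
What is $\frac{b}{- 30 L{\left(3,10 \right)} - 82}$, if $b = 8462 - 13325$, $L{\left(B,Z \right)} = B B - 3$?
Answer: $\frac{4863}{262} \approx 18.561$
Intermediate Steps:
$L{\left(B,Z \right)} = -3 + B^{2}$ ($L{\left(B,Z \right)} = B^{2} - 3 = -3 + B^{2}$)
$b = -4863$ ($b = 8462 - 13325 = -4863$)
$\frac{b}{- 30 L{\left(3,10 \right)} - 82} = - \frac{4863}{- 30 \left(-3 + 3^{2}\right) - 82} = - \frac{4863}{- 30 \left(-3 + 9\right) - 82} = - \frac{4863}{\left(-30\right) 6 - 82} = - \frac{4863}{-180 - 82} = - \frac{4863}{-262} = \left(-4863\right) \left(- \frac{1}{262}\right) = \frac{4863}{262}$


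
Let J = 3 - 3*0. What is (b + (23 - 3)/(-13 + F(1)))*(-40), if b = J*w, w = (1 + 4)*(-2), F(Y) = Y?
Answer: 3800/3 ≈ 1266.7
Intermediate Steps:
w = -10 (w = 5*(-2) = -10)
J = 3 (J = 3 + 0 = 3)
b = -30 (b = 3*(-10) = -30)
(b + (23 - 3)/(-13 + F(1)))*(-40) = (-30 + (23 - 3)/(-13 + 1))*(-40) = (-30 + 20/(-12))*(-40) = (-30 + 20*(-1/12))*(-40) = (-30 - 5/3)*(-40) = -95/3*(-40) = 3800/3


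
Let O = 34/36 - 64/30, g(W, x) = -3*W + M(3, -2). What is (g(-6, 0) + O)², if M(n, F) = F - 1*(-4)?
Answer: 2866249/8100 ≈ 353.86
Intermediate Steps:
M(n, F) = 4 + F (M(n, F) = F + 4 = 4 + F)
g(W, x) = 2 - 3*W (g(W, x) = -3*W + (4 - 2) = -3*W + 2 = 2 - 3*W)
O = -107/90 (O = 34*(1/36) - 64*1/30 = 17/18 - 32/15 = -107/90 ≈ -1.1889)
(g(-6, 0) + O)² = ((2 - 3*(-6)) - 107/90)² = ((2 + 18) - 107/90)² = (20 - 107/90)² = (1693/90)² = 2866249/8100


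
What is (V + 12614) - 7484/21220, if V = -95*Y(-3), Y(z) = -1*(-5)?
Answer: 64395524/5305 ≈ 12139.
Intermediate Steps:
Y(z) = 5
V = -475 (V = -95*5 = -475)
(V + 12614) - 7484/21220 = (-475 + 12614) - 7484/21220 = 12139 - 7484*1/21220 = 12139 - 1871/5305 = 64395524/5305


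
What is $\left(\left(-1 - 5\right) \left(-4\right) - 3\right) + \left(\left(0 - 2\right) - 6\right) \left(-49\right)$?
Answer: $413$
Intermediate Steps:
$\left(\left(-1 - 5\right) \left(-4\right) - 3\right) + \left(\left(0 - 2\right) - 6\right) \left(-49\right) = \left(\left(-6\right) \left(-4\right) - 3\right) + \left(-2 - 6\right) \left(-49\right) = \left(24 - 3\right) - -392 = 21 + 392 = 413$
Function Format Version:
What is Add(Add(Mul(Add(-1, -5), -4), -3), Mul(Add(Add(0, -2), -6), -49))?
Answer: 413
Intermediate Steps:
Add(Add(Mul(Add(-1, -5), -4), -3), Mul(Add(Add(0, -2), -6), -49)) = Add(Add(Mul(-6, -4), -3), Mul(Add(-2, -6), -49)) = Add(Add(24, -3), Mul(-8, -49)) = Add(21, 392) = 413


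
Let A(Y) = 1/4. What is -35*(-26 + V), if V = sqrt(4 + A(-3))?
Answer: 910 - 35*sqrt(17)/2 ≈ 837.85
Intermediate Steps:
A(Y) = 1/4
V = sqrt(17)/2 (V = sqrt(4 + 1/4) = sqrt(17/4) = sqrt(17)/2 ≈ 2.0616)
-35*(-26 + V) = -35*(-26 + sqrt(17)/2) = 910 - 35*sqrt(17)/2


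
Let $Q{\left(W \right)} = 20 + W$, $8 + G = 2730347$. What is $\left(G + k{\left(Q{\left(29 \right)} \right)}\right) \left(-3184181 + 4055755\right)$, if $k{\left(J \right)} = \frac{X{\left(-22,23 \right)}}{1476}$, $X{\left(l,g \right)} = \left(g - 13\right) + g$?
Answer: $\frac{585404355755813}{246} \approx 2.3797 \cdot 10^{12}$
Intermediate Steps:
$G = 2730339$ ($G = -8 + 2730347 = 2730339$)
$X{\left(l,g \right)} = -13 + 2 g$ ($X{\left(l,g \right)} = \left(-13 + g\right) + g = -13 + 2 g$)
$k{\left(J \right)} = \frac{11}{492}$ ($k{\left(J \right)} = \frac{-13 + 2 \cdot 23}{1476} = \left(-13 + 46\right) \frac{1}{1476} = 33 \cdot \frac{1}{1476} = \frac{11}{492}$)
$\left(G + k{\left(Q{\left(29 \right)} \right)}\right) \left(-3184181 + 4055755\right) = \left(2730339 + \frac{11}{492}\right) \left(-3184181 + 4055755\right) = \frac{1343326799}{492} \cdot 871574 = \frac{585404355755813}{246}$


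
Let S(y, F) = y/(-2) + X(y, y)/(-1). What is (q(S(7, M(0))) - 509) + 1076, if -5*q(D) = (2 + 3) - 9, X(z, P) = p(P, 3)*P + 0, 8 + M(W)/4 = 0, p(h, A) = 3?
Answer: 2839/5 ≈ 567.80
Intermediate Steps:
M(W) = -32 (M(W) = -32 + 4*0 = -32 + 0 = -32)
X(z, P) = 3*P (X(z, P) = 3*P + 0 = 3*P)
S(y, F) = -7*y/2 (S(y, F) = y/(-2) + (3*y)/(-1) = y*(-½) + (3*y)*(-1) = -y/2 - 3*y = -7*y/2)
q(D) = ⅘ (q(D) = -((2 + 3) - 9)/5 = -(5 - 9)/5 = -⅕*(-4) = ⅘)
(q(S(7, M(0))) - 509) + 1076 = (⅘ - 509) + 1076 = -2541/5 + 1076 = 2839/5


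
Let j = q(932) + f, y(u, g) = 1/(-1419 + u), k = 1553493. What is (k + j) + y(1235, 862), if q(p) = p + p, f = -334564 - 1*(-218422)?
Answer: 264815559/184 ≈ 1.4392e+6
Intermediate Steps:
f = -116142 (f = -334564 + 218422 = -116142)
q(p) = 2*p
j = -114278 (j = 2*932 - 116142 = 1864 - 116142 = -114278)
(k + j) + y(1235, 862) = (1553493 - 114278) + 1/(-1419 + 1235) = 1439215 + 1/(-184) = 1439215 - 1/184 = 264815559/184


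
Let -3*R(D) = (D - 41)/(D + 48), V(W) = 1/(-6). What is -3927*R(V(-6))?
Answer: -46189/41 ≈ -1126.6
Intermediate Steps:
V(W) = -⅙
R(D) = -(-41 + D)/(3*(48 + D)) (R(D) = -(D - 41)/(3*(D + 48)) = -(-41 + D)/(3*(48 + D)))
-3927*R(V(-6)) = -1309*(41 - 1*(-⅙))/(48 - ⅙) = -1309*(41 + ⅙)/287/6 = -1309*6*247/(287*6) = -3927*247/861 = -46189/41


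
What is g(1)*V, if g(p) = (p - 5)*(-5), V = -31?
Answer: -620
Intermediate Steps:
g(p) = 25 - 5*p (g(p) = (-5 + p)*(-5) = 25 - 5*p)
g(1)*V = (25 - 5*1)*(-31) = (25 - 5)*(-31) = 20*(-31) = -620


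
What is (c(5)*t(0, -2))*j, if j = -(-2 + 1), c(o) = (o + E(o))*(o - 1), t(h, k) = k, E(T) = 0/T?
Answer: -40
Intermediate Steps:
E(T) = 0
c(o) = o*(-1 + o) (c(o) = (o + 0)*(o - 1) = o*(-1 + o))
j = 1 (j = -1*(-1) = 1)
(c(5)*t(0, -2))*j = ((5*(-1 + 5))*(-2))*1 = ((5*4)*(-2))*1 = (20*(-2))*1 = -40*1 = -40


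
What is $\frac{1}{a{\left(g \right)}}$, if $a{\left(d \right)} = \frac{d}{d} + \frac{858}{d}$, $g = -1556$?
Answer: $\frac{778}{349} \approx 2.2292$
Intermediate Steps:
$a{\left(d \right)} = 1 + \frac{858}{d}$
$\frac{1}{a{\left(g \right)}} = \frac{1}{\frac{1}{-1556} \left(858 - 1556\right)} = \frac{1}{\left(- \frac{1}{1556}\right) \left(-698\right)} = \frac{1}{\frac{349}{778}} = \frac{778}{349}$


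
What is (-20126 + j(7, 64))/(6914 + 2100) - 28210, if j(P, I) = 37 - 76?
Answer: -254305105/9014 ≈ -28212.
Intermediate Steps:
j(P, I) = -39
(-20126 + j(7, 64))/(6914 + 2100) - 28210 = (-20126 - 39)/(6914 + 2100) - 28210 = -20165/9014 - 28210 = -254305105/9014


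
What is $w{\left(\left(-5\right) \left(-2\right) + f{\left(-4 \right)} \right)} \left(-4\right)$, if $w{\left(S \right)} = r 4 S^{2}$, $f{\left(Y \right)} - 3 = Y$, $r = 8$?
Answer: $-10368$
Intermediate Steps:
$f{\left(Y \right)} = 3 + Y$
$w{\left(S \right)} = 32 S^{2}$ ($w{\left(S \right)} = 8 \cdot 4 S^{2} = 32 S^{2}$)
$w{\left(\left(-5\right) \left(-2\right) + f{\left(-4 \right)} \right)} \left(-4\right) = 32 \left(\left(-5\right) \left(-2\right) + \left(3 - 4\right)\right)^{2} \left(-4\right) = 32 \left(10 - 1\right)^{2} \left(-4\right) = 32 \cdot 9^{2} \left(-4\right) = 32 \cdot 81 \left(-4\right) = 2592 \left(-4\right) = -10368$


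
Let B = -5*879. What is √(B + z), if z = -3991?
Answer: I*√8386 ≈ 91.575*I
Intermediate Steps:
B = -4395
√(B + z) = √(-4395 - 3991) = √(-8386) = I*√8386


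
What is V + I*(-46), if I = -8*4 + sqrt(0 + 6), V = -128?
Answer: 1344 - 46*sqrt(6) ≈ 1231.3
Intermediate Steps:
I = -32 + sqrt(6) ≈ -29.551
V + I*(-46) = -128 + (-32 + sqrt(6))*(-46) = -128 + (1472 - 46*sqrt(6)) = 1344 - 46*sqrt(6)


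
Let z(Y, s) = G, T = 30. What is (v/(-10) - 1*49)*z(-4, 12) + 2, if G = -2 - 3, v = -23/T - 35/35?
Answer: 14767/60 ≈ 246.12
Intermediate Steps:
v = -53/30 (v = -23/30 - 35/35 = -23*1/30 - 35*1/35 = -23/30 - 1 = -53/30 ≈ -1.7667)
G = -5
z(Y, s) = -5
(v/(-10) - 1*49)*z(-4, 12) + 2 = (-53/30/(-10) - 1*49)*(-5) + 2 = (-53/30*(-1/10) - 49)*(-5) + 2 = (53/300 - 49)*(-5) + 2 = -14647/300*(-5) + 2 = 14647/60 + 2 = 14767/60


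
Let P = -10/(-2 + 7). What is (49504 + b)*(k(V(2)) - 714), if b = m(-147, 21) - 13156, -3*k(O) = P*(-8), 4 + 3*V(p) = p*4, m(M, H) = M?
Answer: -26040586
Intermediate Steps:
V(p) = -4/3 + 4*p/3 (V(p) = -4/3 + (p*4)/3 = -4/3 + (4*p)/3 = -4/3 + 4*p/3)
P = -2 (P = -10/5 = -10*1/5 = -2)
k(O) = -16/3 (k(O) = -(-2)*(-8)/3 = -1/3*16 = -16/3)
b = -13303 (b = -147 - 13156 = -13303)
(49504 + b)*(k(V(2)) - 714) = (49504 - 13303)*(-16/3 - 714) = 36201*(-2158/3) = -26040586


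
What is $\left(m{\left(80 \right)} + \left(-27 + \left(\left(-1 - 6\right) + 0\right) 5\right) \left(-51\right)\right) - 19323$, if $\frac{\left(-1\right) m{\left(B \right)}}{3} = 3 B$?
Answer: $-16881$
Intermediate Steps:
$m{\left(B \right)} = - 9 B$ ($m{\left(B \right)} = - 3 \cdot 3 B = - 9 B$)
$\left(m{\left(80 \right)} + \left(-27 + \left(\left(-1 - 6\right) + 0\right) 5\right) \left(-51\right)\right) - 19323 = \left(\left(-9\right) 80 + \left(-27 + \left(\left(-1 - 6\right) + 0\right) 5\right) \left(-51\right)\right) - 19323 = \left(-720 + \left(-27 + \left(\left(-1 - 6\right) + 0\right) 5\right) \left(-51\right)\right) - 19323 = \left(-720 + \left(-27 + \left(-7 + 0\right) 5\right) \left(-51\right)\right) - 19323 = \left(-720 + \left(-27 - 35\right) \left(-51\right)\right) - 19323 = \left(-720 - -3162\right) - 19323 = \left(-720 + 3162\right) - 19323 = 2442 - 19323 = -16881$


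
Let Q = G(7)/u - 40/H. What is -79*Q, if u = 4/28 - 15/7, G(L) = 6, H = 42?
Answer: 6557/21 ≈ 312.24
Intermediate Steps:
u = -2 (u = 4*(1/28) - 15*⅐ = ⅐ - 15/7 = -2)
Q = -83/21 (Q = 6/(-2) - 40/42 = 6*(-½) - 40*1/42 = -3 - 20/21 = -83/21 ≈ -3.9524)
-79*Q = -79*(-83/21) = 6557/21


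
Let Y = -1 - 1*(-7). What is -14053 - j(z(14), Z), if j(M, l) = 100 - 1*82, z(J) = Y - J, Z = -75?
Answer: -14071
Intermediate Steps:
Y = 6 (Y = -1 + 7 = 6)
z(J) = 6 - J
j(M, l) = 18 (j(M, l) = 100 - 82 = 18)
-14053 - j(z(14), Z) = -14053 - 1*18 = -14053 - 18 = -14071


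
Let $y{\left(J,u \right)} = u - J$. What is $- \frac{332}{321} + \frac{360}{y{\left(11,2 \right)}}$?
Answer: $- \frac{13172}{321} \approx -41.034$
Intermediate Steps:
$- \frac{332}{321} + \frac{360}{y{\left(11,2 \right)}} = - \frac{332}{321} + \frac{360}{2 - 11} = \left(-332\right) \frac{1}{321} + \frac{360}{2 - 11} = - \frac{332}{321} + \frac{360}{-9} = - \frac{332}{321} + 360 \left(- \frac{1}{9}\right) = - \frac{332}{321} - 40 = - \frac{13172}{321}$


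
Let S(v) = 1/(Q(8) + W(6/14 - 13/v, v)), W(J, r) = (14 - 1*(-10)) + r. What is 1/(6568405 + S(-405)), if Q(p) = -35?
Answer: 416/2732456479 ≈ 1.5224e-7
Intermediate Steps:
W(J, r) = 24 + r (W(J, r) = (14 + 10) + r = 24 + r)
S(v) = 1/(-11 + v) (S(v) = 1/(-35 + (24 + v)) = 1/(-11 + v))
1/(6568405 + S(-405)) = 1/(6568405 + 1/(-11 - 405)) = 1/(6568405 + 1/(-416)) = 1/(6568405 - 1/416) = 1/(2732456479/416) = 416/2732456479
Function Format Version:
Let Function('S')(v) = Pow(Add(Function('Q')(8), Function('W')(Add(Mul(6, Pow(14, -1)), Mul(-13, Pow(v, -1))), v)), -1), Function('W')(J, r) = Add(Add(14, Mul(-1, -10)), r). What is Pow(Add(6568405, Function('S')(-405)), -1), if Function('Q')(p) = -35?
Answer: Rational(416, 2732456479) ≈ 1.5224e-7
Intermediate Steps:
Function('W')(J, r) = Add(24, r) (Function('W')(J, r) = Add(Add(14, 10), r) = Add(24, r))
Function('S')(v) = Pow(Add(-11, v), -1) (Function('S')(v) = Pow(Add(-35, Add(24, v)), -1) = Pow(Add(-11, v), -1))
Pow(Add(6568405, Function('S')(-405)), -1) = Pow(Add(6568405, Pow(Add(-11, -405), -1)), -1) = Pow(Add(6568405, Pow(-416, -1)), -1) = Pow(Add(6568405, Rational(-1, 416)), -1) = Pow(Rational(2732456479, 416), -1) = Rational(416, 2732456479)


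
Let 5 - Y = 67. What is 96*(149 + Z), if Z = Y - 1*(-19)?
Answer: 10176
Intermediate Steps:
Y = -62 (Y = 5 - 1*67 = 5 - 67 = -62)
Z = -43 (Z = -62 - 1*(-19) = -62 + 19 = -43)
96*(149 + Z) = 96*(149 - 43) = 96*106 = 10176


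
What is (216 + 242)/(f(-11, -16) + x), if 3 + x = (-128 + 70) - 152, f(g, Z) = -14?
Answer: -458/227 ≈ -2.0176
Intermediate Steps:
x = -213 (x = -3 + ((-128 + 70) - 152) = -3 + (-58 - 152) = -3 - 210 = -213)
(216 + 242)/(f(-11, -16) + x) = (216 + 242)/(-14 - 213) = 458/(-227) = 458*(-1/227) = -458/227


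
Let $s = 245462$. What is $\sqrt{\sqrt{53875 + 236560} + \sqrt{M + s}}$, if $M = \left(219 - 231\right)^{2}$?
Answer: $\sqrt{\sqrt{245606} + \sqrt{290435}} \approx 32.164$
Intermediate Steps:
$M = 144$ ($M = \left(-12\right)^{2} = 144$)
$\sqrt{\sqrt{53875 + 236560} + \sqrt{M + s}} = \sqrt{\sqrt{53875 + 236560} + \sqrt{144 + 245462}} = \sqrt{\sqrt{290435} + \sqrt{245606}} = \sqrt{\sqrt{245606} + \sqrt{290435}}$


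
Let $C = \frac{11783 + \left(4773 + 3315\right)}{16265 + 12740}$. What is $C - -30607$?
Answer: $\frac{887775906}{29005} \approx 30608.0$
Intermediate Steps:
$C = \frac{19871}{29005}$ ($C = \frac{11783 + 8088}{29005} = 19871 \cdot \frac{1}{29005} = \frac{19871}{29005} \approx 0.68509$)
$C - -30607 = \frac{19871}{29005} - -30607 = \frac{19871}{29005} + 30607 = \frac{887775906}{29005}$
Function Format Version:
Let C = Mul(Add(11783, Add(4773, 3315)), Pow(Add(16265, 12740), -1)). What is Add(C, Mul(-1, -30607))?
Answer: Rational(887775906, 29005) ≈ 30608.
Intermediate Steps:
C = Rational(19871, 29005) (C = Mul(Add(11783, 8088), Pow(29005, -1)) = Mul(19871, Rational(1, 29005)) = Rational(19871, 29005) ≈ 0.68509)
Add(C, Mul(-1, -30607)) = Add(Rational(19871, 29005), Mul(-1, -30607)) = Add(Rational(19871, 29005), 30607) = Rational(887775906, 29005)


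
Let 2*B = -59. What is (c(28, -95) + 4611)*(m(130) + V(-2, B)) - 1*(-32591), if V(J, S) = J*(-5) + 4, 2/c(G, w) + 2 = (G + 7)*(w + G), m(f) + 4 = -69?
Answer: -562007808/2347 ≈ -2.3946e+5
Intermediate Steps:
m(f) = -73 (m(f) = -4 - 69 = -73)
c(G, w) = 2/(-2 + (7 + G)*(G + w)) (c(G, w) = 2/(-2 + (G + 7)*(w + G)) = 2/(-2 + (7 + G)*(G + w)))
B = -59/2 (B = (1/2)*(-59) = -59/2 ≈ -29.500)
V(J, S) = 4 - 5*J (V(J, S) = -5*J + 4 = 4 - 5*J)
(c(28, -95) + 4611)*(m(130) + V(-2, B)) - 1*(-32591) = (2/(-2 + 28**2 + 7*28 + 7*(-95) + 28*(-95)) + 4611)*(-73 + (4 - 5*(-2))) - 1*(-32591) = (2/(-2 + 784 + 196 - 665 - 2660) + 4611)*(-73 + (4 + 10)) + 32591 = (2/(-2347) + 4611)*(-73 + 14) + 32591 = (2*(-1/2347) + 4611)*(-59) + 32591 = (-2/2347 + 4611)*(-59) + 32591 = (10822015/2347)*(-59) + 32591 = -638498885/2347 + 32591 = -562007808/2347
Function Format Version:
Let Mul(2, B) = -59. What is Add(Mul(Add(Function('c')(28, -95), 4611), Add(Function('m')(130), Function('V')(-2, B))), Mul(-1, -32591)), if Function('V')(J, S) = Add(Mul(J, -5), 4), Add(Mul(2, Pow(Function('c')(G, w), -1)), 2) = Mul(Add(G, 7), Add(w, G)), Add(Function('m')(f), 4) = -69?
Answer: Rational(-562007808, 2347) ≈ -2.3946e+5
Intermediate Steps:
Function('m')(f) = -73 (Function('m')(f) = Add(-4, -69) = -73)
Function('c')(G, w) = Mul(2, Pow(Add(-2, Mul(Add(7, G), Add(G, w))), -1)) (Function('c')(G, w) = Mul(2, Pow(Add(-2, Mul(Add(G, 7), Add(w, G))), -1)) = Mul(2, Pow(Add(-2, Mul(Add(7, G), Add(G, w))), -1)))
B = Rational(-59, 2) (B = Mul(Rational(1, 2), -59) = Rational(-59, 2) ≈ -29.500)
Function('V')(J, S) = Add(4, Mul(-5, J)) (Function('V')(J, S) = Add(Mul(-5, J), 4) = Add(4, Mul(-5, J)))
Add(Mul(Add(Function('c')(28, -95), 4611), Add(Function('m')(130), Function('V')(-2, B))), Mul(-1, -32591)) = Add(Mul(Add(Mul(2, Pow(Add(-2, Pow(28, 2), Mul(7, 28), Mul(7, -95), Mul(28, -95)), -1)), 4611), Add(-73, Add(4, Mul(-5, -2)))), Mul(-1, -32591)) = Add(Mul(Add(Mul(2, Pow(Add(-2, 784, 196, -665, -2660), -1)), 4611), Add(-73, Add(4, 10))), 32591) = Add(Mul(Add(Mul(2, Pow(-2347, -1)), 4611), Add(-73, 14)), 32591) = Add(Mul(Add(Mul(2, Rational(-1, 2347)), 4611), -59), 32591) = Add(Mul(Add(Rational(-2, 2347), 4611), -59), 32591) = Add(Mul(Rational(10822015, 2347), -59), 32591) = Add(Rational(-638498885, 2347), 32591) = Rational(-562007808, 2347)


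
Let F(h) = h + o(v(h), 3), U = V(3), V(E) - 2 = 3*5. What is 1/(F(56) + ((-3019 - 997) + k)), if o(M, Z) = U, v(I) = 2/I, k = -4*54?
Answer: -1/4159 ≈ -0.00024044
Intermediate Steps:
k = -216
V(E) = 17 (V(E) = 2 + 3*5 = 2 + 15 = 17)
U = 17
o(M, Z) = 17
F(h) = 17 + h (F(h) = h + 17 = 17 + h)
1/(F(56) + ((-3019 - 997) + k)) = 1/((17 + 56) + ((-3019 - 997) - 216)) = 1/(73 + (-4016 - 216)) = 1/(73 - 4232) = 1/(-4159) = -1/4159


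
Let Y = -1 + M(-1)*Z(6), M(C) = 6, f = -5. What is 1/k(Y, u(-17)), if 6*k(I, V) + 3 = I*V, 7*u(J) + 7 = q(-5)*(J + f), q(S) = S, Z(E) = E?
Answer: 3/256 ≈ 0.011719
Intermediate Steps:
u(J) = 18/7 - 5*J/7 (u(J) = -1 + (-5*(J - 5))/7 = -1 + (-5*(-5 + J))/7 = -1 + (25 - 5*J)/7 = -1 + (25/7 - 5*J/7) = 18/7 - 5*J/7)
Y = 35 (Y = -1 + 6*6 = -1 + 36 = 35)
k(I, V) = -½ + I*V/6 (k(I, V) = -½ + (I*V)/6 = -½ + I*V/6)
1/k(Y, u(-17)) = 1/(-½ + (⅙)*35*(18/7 - 5/7*(-17))) = 1/(-½ + (⅙)*35*(18/7 + 85/7)) = 1/(-½ + (⅙)*35*(103/7)) = 1/(-½ + 515/6) = 1/(256/3) = 3/256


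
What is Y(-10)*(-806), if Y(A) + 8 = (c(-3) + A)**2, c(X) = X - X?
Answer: -74152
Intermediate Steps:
c(X) = 0
Y(A) = -8 + A**2 (Y(A) = -8 + (0 + A)**2 = -8 + A**2)
Y(-10)*(-806) = (-8 + (-10)**2)*(-806) = (-8 + 100)*(-806) = 92*(-806) = -74152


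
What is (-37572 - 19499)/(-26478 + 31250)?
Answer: -57071/4772 ≈ -11.960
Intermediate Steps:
(-37572 - 19499)/(-26478 + 31250) = -57071/4772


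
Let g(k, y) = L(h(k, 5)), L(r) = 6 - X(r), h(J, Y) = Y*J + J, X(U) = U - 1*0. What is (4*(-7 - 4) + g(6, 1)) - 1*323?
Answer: -397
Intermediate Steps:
X(U) = U (X(U) = U + 0 = U)
h(J, Y) = J + J*Y (h(J, Y) = J*Y + J = J + J*Y)
L(r) = 6 - r
g(k, y) = 6 - 6*k (g(k, y) = 6 - k*(1 + 5) = 6 - k*6 = 6 - 6*k)
(4*(-7 - 4) + g(6, 1)) - 1*323 = (4*(-7 - 4) + (6 - 6*6)) - 1*323 = (4*(-11) + (6 - 36)) - 323 = (-44 - 30) - 323 = -74 - 323 = -397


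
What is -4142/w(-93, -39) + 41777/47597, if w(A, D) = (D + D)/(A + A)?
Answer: -6111006893/618761 ≈ -9876.2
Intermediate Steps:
w(A, D) = D/A (w(A, D) = (2*D)/((2*A)) = (2*D)*(1/(2*A)) = D/A)
-4142/w(-93, -39) + 41777/47597 = -4142/((-39/(-93))) + 41777/47597 = -4142/((-39*(-1/93))) + 41777*(1/47597) = -4142/13/31 + 41777/47597 = -4142*31/13 + 41777/47597 = -128402/13 + 41777/47597 = -6111006893/618761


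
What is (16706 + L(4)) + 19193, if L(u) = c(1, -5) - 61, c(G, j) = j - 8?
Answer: 35825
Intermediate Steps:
c(G, j) = -8 + j
L(u) = -74 (L(u) = (-8 - 5) - 61 = -13 - 61 = -74)
(16706 + L(4)) + 19193 = (16706 - 74) + 19193 = 16632 + 19193 = 35825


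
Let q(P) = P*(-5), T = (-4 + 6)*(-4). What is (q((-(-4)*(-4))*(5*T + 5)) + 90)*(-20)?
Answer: 54200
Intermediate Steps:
T = -8 (T = 2*(-4) = -8)
q(P) = -5*P
(q((-(-4)*(-4))*(5*T + 5)) + 90)*(-20) = (-5*(-(-4)*(-4))*(5*(-8) + 5) + 90)*(-20) = (-5*(-2*8)*(-40 + 5) + 90)*(-20) = (-(-80)*(-35) + 90)*(-20) = (-5*560 + 90)*(-20) = (-2800 + 90)*(-20) = -2710*(-20) = 54200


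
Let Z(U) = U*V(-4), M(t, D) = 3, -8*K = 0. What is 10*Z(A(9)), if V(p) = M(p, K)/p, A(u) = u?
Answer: -135/2 ≈ -67.500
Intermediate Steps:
K = 0 (K = -1/8*0 = 0)
V(p) = 3/p
Z(U) = -3*U/4 (Z(U) = U*(3/(-4)) = U*(3*(-1/4)) = U*(-3/4) = -3*U/4)
10*Z(A(9)) = 10*(-3/4*9) = 10*(-27/4) = -135/2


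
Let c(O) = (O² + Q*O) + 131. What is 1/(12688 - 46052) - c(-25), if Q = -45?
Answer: -62757685/33364 ≈ -1881.0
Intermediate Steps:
c(O) = 131 + O² - 45*O (c(O) = (O² - 45*O) + 131 = 131 + O² - 45*O)
1/(12688 - 46052) - c(-25) = 1/(12688 - 46052) - (131 + (-25)² - 45*(-25)) = 1/(-33364) - (131 + 625 + 1125) = -1/33364 - 1*1881 = -1/33364 - 1881 = -62757685/33364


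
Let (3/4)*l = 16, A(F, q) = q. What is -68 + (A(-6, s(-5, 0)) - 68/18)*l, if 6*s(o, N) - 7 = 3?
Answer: -3052/27 ≈ -113.04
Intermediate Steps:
s(o, N) = 5/3 (s(o, N) = 7/6 + (⅙)*3 = 7/6 + ½ = 5/3)
l = 64/3 (l = (4/3)*16 = 64/3 ≈ 21.333)
-68 + (A(-6, s(-5, 0)) - 68/18)*l = -68 + (5/3 - 68/18)*(64/3) = -68 + (5/3 - 1*34/9)*(64/3) = -68 + (5/3 - 34/9)*(64/3) = -68 - 19/9*64/3 = -68 - 1216/27 = -3052/27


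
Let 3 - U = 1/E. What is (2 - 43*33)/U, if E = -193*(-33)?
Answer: -9024873/19106 ≈ -472.36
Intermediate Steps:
E = 6369
U = 19106/6369 (U = 3 - 1/6369 = 19106/6369 ≈ 2.9998)
(2 - 43*33)/U = (2 - 43*33)/(19106/6369) = (2 - 1419)*(6369/19106) = -1417*6369/19106 = -9024873/19106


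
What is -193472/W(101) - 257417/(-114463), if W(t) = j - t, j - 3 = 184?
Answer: -11061623837/4921909 ≈ -2247.4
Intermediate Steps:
j = 187 (j = 3 + 184 = 187)
W(t) = 187 - t
-193472/W(101) - 257417/(-114463) = -193472/(187 - 1*101) - 257417/(-114463) = -193472/(187 - 101) - 257417*(-1/114463) = -193472/86 + 257417/114463 = -193472*1/86 + 257417/114463 = -96736/43 + 257417/114463 = -11061623837/4921909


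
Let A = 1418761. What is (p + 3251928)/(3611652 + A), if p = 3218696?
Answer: 6470624/5030413 ≈ 1.2863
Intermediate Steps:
(p + 3251928)/(3611652 + A) = (3218696 + 3251928)/(3611652 + 1418761) = 6470624/5030413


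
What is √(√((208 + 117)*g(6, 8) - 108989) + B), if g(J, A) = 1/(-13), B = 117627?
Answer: √(117627 + I*√109014) ≈ 342.97 + 0.481*I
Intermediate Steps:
g(J, A) = -1/13
√(√((208 + 117)*g(6, 8) - 108989) + B) = √(√((208 + 117)*(-1/13) - 108989) + 117627) = √(√(325*(-1/13) - 108989) + 117627) = √(√(-25 - 108989) + 117627) = √(√(-109014) + 117627) = √(I*√109014 + 117627) = √(117627 + I*√109014)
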